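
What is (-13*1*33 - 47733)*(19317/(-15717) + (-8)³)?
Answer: 129498322734/5239 ≈ 2.4718e+7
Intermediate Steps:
(-13*1*33 - 47733)*(19317/(-15717) + (-8)³) = (-13*33 - 47733)*(19317*(-1/15717) - 512) = (-429 - 47733)*(-6439/5239 - 512) = -48162*(-2688807/5239) = 129498322734/5239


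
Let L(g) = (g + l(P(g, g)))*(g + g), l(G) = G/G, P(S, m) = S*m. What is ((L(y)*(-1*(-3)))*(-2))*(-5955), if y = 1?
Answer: 142920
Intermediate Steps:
l(G) = 1
L(g) = 2*g*(1 + g) (L(g) = (g + 1)*(g + g) = (1 + g)*(2*g) = 2*g*(1 + g))
((L(y)*(-1*(-3)))*(-2))*(-5955) = (((2*1*(1 + 1))*(-1*(-3)))*(-2))*(-5955) = (((2*1*2)*3)*(-2))*(-5955) = ((4*3)*(-2))*(-5955) = (12*(-2))*(-5955) = -24*(-5955) = 142920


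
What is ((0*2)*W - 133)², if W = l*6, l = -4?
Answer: 17689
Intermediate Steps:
W = -24 (W = -4*6 = -24)
((0*2)*W - 133)² = ((0*2)*(-24) - 133)² = (0*(-24) - 133)² = (0 - 133)² = (-133)² = 17689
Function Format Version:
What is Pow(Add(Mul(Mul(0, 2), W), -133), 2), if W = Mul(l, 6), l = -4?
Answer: 17689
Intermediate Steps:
W = -24 (W = Mul(-4, 6) = -24)
Pow(Add(Mul(Mul(0, 2), W), -133), 2) = Pow(Add(Mul(Mul(0, 2), -24), -133), 2) = Pow(Add(Mul(0, -24), -133), 2) = Pow(Add(0, -133), 2) = Pow(-133, 2) = 17689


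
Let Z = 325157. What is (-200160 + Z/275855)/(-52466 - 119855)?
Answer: 55214811643/47535609455 ≈ 1.1615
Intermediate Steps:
(-200160 + Z/275855)/(-52466 - 119855) = (-200160 + 325157/275855)/(-52466 - 119855) = (-200160 + 325157*(1/275855))/(-172321) = (-200160 + 325157/275855)*(-1/172321) = -55214811643/275855*(-1/172321) = 55214811643/47535609455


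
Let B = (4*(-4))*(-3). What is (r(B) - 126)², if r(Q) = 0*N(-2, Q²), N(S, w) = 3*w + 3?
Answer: 15876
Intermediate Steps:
N(S, w) = 3 + 3*w
B = 48 (B = -16*(-3) = 48)
r(Q) = 0 (r(Q) = 0*(3 + 3*Q²) = 0)
(r(B) - 126)² = (0 - 126)² = (-126)² = 15876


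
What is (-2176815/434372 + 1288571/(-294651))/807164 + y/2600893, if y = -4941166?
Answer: -510462247106900794256989/268691551774570727049744 ≈ -1.8998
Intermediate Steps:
(-2176815/434372 + 1288571/(-294651))/807164 + y/2600893 = (-2176815/434372 + 1288571/(-294651))/807164 - 4941166/2600893 = (-2176815*1/434372 + 1288571*(-1/294651))*(1/807164) - 4941166*1/2600893 = (-2176815/434372 - 1288571/294651)*(1/807164) - 4941166/2600893 = -1201119878977/127988144172*1/807164 - 4941166/2600893 = -1201119878977/103307422402448208 - 4941166/2600893 = -510462247106900794256989/268691551774570727049744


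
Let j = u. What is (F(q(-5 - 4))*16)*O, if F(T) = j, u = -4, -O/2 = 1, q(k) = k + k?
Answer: 128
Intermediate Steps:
q(k) = 2*k
O = -2 (O = -2*1 = -2)
j = -4
F(T) = -4
(F(q(-5 - 4))*16)*O = -4*16*(-2) = -64*(-2) = 128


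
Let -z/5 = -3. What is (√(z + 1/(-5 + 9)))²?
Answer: 61/4 ≈ 15.250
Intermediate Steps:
z = 15 (z = -5*(-3) = 15)
(√(z + 1/(-5 + 9)))² = (√(15 + 1/(-5 + 9)))² = (√(15 + 1/4))² = (√(15 + ¼))² = (√(61/4))² = (√61/2)² = 61/4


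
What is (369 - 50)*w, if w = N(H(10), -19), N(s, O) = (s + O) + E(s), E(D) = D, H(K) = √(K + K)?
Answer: -6061 + 1276*√5 ≈ -3207.8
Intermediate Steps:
H(K) = √2*√K (H(K) = √(2*K) = √2*√K)
N(s, O) = O + 2*s (N(s, O) = (s + O) + s = (O + s) + s = O + 2*s)
w = -19 + 4*√5 (w = -19 + 2*(√2*√10) = -19 + 2*(2*√5) = -19 + 4*√5 ≈ -10.056)
(369 - 50)*w = (369 - 50)*(-19 + 4*√5) = 319*(-19 + 4*√5) = -6061 + 1276*√5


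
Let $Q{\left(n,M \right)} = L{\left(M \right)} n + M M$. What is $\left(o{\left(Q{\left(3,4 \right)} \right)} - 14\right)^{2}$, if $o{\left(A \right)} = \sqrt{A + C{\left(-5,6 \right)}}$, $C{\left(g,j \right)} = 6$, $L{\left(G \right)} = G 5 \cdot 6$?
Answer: $\left(14 - \sqrt{382}\right)^{2} \approx 30.745$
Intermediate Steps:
$L{\left(G \right)} = 30 G$ ($L{\left(G \right)} = 5 G 6 = 30 G$)
$Q{\left(n,M \right)} = M^{2} + 30 M n$ ($Q{\left(n,M \right)} = 30 M n + M M = 30 M n + M^{2} = M^{2} + 30 M n$)
$o{\left(A \right)} = \sqrt{6 + A}$ ($o{\left(A \right)} = \sqrt{A + 6} = \sqrt{6 + A}$)
$\left(o{\left(Q{\left(3,4 \right)} \right)} - 14\right)^{2} = \left(\sqrt{6 + 4 \left(4 + 30 \cdot 3\right)} - 14\right)^{2} = \left(\sqrt{6 + 4 \left(4 + 90\right)} - 14\right)^{2} = \left(\sqrt{6 + 4 \cdot 94} - 14\right)^{2} = \left(\sqrt{6 + 376} - 14\right)^{2} = \left(\sqrt{382} - 14\right)^{2} = \left(-14 + \sqrt{382}\right)^{2}$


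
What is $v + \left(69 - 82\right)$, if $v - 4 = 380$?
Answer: $371$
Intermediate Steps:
$v = 384$ ($v = 4 + 380 = 384$)
$v + \left(69 - 82\right) = 384 + \left(69 - 82\right) = 384 - 13 = 371$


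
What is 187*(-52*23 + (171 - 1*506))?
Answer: -286297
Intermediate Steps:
187*(-52*23 + (171 - 1*506)) = 187*(-1196 + (171 - 506)) = 187*(-1196 - 335) = 187*(-1531) = -286297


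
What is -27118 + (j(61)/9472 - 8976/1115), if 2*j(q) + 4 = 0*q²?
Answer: -143242906971/5280640 ≈ -27126.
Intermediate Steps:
j(q) = -2 (j(q) = -2 + (0*q²)/2 = -2 + (½)*0 = -2 + 0 = -2)
-27118 + (j(61)/9472 - 8976/1115) = -27118 + (-2/9472 - 8976/1115) = -27118 + (-2*1/9472 - 8976*1/1115) = -27118 + (-1/4736 - 8976/1115) = -27118 - 42511451/5280640 = -143242906971/5280640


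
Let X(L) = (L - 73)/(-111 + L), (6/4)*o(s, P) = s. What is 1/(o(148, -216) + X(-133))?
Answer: 366/36421 ≈ 0.010049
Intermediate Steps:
o(s, P) = 2*s/3
X(L) = (-73 + L)/(-111 + L)
1/(o(148, -216) + X(-133)) = 1/((2/3)*148 + (-73 - 133)/(-111 - 133)) = 1/(296/3 - 206/(-244)) = 1/(296/3 - 1/244*(-206)) = 1/(296/3 + 103/122) = 1/(36421/366) = 366/36421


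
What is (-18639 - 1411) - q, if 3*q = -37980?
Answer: -7390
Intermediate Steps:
q = -12660 (q = (1/3)*(-37980) = -12660)
(-18639 - 1411) - q = (-18639 - 1411) - 1*(-12660) = -20050 + 12660 = -7390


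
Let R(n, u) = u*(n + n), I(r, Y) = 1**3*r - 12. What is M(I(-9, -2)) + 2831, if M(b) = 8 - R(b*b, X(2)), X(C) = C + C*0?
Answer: 1075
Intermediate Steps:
I(r, Y) = -12 + r (I(r, Y) = 1*r - 12 = r - 12 = -12 + r)
X(C) = C (X(C) = C + 0 = C)
R(n, u) = 2*n*u (R(n, u) = u*(2*n) = 2*n*u)
M(b) = 8 - 4*b**2 (M(b) = 8 - 2*b*b*2 = 8 - 2*b**2*2 = 8 - 4*b**2)
M(I(-9, -2)) + 2831 = (8 - 4*(-12 - 9)**2) + 2831 = (8 - 4*(-21)**2) + 2831 = (8 - 4*441) + 2831 = (8 - 1764) + 2831 = -1756 + 2831 = 1075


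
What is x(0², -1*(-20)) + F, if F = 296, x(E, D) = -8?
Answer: 288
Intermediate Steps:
x(0², -1*(-20)) + F = -8 + 296 = 288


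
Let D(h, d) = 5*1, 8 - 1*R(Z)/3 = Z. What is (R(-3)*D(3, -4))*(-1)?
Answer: -165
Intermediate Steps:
R(Z) = 24 - 3*Z
D(h, d) = 5
(R(-3)*D(3, -4))*(-1) = ((24 - 3*(-3))*5)*(-1) = ((24 + 9)*5)*(-1) = (33*5)*(-1) = 165*(-1) = -165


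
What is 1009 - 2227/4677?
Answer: 4716866/4677 ≈ 1008.5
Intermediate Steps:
1009 - 2227/4677 = 4716866/4677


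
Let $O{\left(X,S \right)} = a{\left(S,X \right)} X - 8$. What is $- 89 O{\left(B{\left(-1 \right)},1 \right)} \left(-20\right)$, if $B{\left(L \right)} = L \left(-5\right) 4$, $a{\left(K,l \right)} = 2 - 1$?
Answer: $21360$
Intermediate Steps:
$a{\left(K,l \right)} = 1$
$B{\left(L \right)} = - 20 L$ ($B{\left(L \right)} = - 5 L 4 = - 20 L$)
$O{\left(X,S \right)} = -8 + X$ ($O{\left(X,S \right)} = 1 X - 8 = X - 8 = -8 + X$)
$- 89 O{\left(B{\left(-1 \right)},1 \right)} \left(-20\right) = - 89 \left(-8 - -20\right) \left(-20\right) = - 89 \left(-8 + 20\right) \left(-20\right) = \left(-89\right) 12 \left(-20\right) = \left(-1068\right) \left(-20\right) = 21360$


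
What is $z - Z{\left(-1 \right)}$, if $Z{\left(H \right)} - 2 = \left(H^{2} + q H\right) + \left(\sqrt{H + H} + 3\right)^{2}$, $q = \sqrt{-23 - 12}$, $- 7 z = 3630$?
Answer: $- \frac{3700}{7} + i \sqrt{35} - 6 i \sqrt{2} \approx -528.57 - 2.5692 i$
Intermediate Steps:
$z = - \frac{3630}{7}$ ($z = \left(- \frac{1}{7}\right) 3630 = - \frac{3630}{7} \approx -518.57$)
$q = i \sqrt{35}$ ($q = \sqrt{-35} = i \sqrt{35} \approx 5.9161 i$)
$Z{\left(H \right)} = 2 + H^{2} + \left(3 + \sqrt{2} \sqrt{H}\right)^{2} + i H \sqrt{35}$ ($Z{\left(H \right)} = 2 + \left(\left(H^{2} + i \sqrt{35} H\right) + \left(\sqrt{H + H} + 3\right)^{2}\right) = 2 + \left(\left(H^{2} + i H \sqrt{35}\right) + \left(\sqrt{2 H} + 3\right)^{2}\right) = 2 + \left(\left(H^{2} + i H \sqrt{35}\right) + \left(\sqrt{2} \sqrt{H} + 3\right)^{2}\right) = 2 + \left(\left(H^{2} + i H \sqrt{35}\right) + \left(3 + \sqrt{2} \sqrt{H}\right)^{2}\right) = 2 + \left(H^{2} + \left(3 + \sqrt{2} \sqrt{H}\right)^{2} + i H \sqrt{35}\right) = 2 + H^{2} + \left(3 + \sqrt{2} \sqrt{H}\right)^{2} + i H \sqrt{35}$)
$z - Z{\left(-1 \right)} = - \frac{3630}{7} - \left(2 + \left(-1\right)^{2} + \left(3 + \sqrt{2} \sqrt{-1}\right)^{2} + i \left(-1\right) \sqrt{35}\right) = - \frac{3630}{7} - \left(2 + 1 + \left(3 + \sqrt{2} i\right)^{2} - i \sqrt{35}\right) = - \frac{3630}{7} - \left(2 + 1 + \left(3 + i \sqrt{2}\right)^{2} - i \sqrt{35}\right) = - \frac{3630}{7} - \left(3 + \left(3 + i \sqrt{2}\right)^{2} - i \sqrt{35}\right) = - \frac{3651}{7} - \left(3 + i \sqrt{2}\right)^{2} + i \sqrt{35}$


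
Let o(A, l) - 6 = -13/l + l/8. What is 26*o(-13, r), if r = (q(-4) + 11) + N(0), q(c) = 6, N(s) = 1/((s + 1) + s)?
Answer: 3523/18 ≈ 195.72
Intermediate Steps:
N(s) = 1/(1 + 2*s) (N(s) = 1/((1 + s) + s) = 1/(1 + 2*s))
r = 18 (r = (6 + 11) + 1/(1 + 2*0) = 17 + 1/(1 + 0) = 17 + 1/1 = 17 + 1 = 18)
o(A, l) = 6 - 13/l + l/8 (o(A, l) = 6 + (-13/l + l/8) = 6 - 13/l + l/8)
26*o(-13, r) = 26*(6 - 13/18 + (1/8)*18) = 26*(6 - 13*1/18 + 9/4) = 26*(6 - 13/18 + 9/4) = 26*(271/36) = 3523/18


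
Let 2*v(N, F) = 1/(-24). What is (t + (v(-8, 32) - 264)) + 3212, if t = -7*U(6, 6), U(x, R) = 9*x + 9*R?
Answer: 105215/48 ≈ 2192.0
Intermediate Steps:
v(N, F) = -1/48 (v(N, F) = (½)/(-24) = (½)*(-1/24) = -1/48)
U(x, R) = 9*R + 9*x
t = -756 (t = -7*(9*6 + 9*6) = -7*(54 + 54) = -7*108 = -756)
(t + (v(-8, 32) - 264)) + 3212 = (-756 + (-1/48 - 264)) + 3212 = (-756 - 12673/48) + 3212 = -48961/48 + 3212 = 105215/48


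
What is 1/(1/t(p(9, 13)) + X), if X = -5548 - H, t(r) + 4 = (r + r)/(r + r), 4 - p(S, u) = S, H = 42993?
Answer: -3/145624 ≈ -2.0601e-5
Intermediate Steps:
p(S, u) = 4 - S
t(r) = -3 (t(r) = -4 + (r + r)/(r + r) = -4 + (2*r)/((2*r)) = -4 + (2*r)*(1/(2*r)) = -4 + 1 = -3)
X = -48541 (X = -5548 - 1*42993 = -5548 - 42993 = -48541)
1/(1/t(p(9, 13)) + X) = 1/(1/(-3) - 48541) = 1/(-1/3 - 48541) = 1/(-145624/3) = -3/145624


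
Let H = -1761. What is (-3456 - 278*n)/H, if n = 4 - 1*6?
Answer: 2900/1761 ≈ 1.6468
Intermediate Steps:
n = -2 (n = 4 - 6 = -2)
(-3456 - 278*n)/H = (-3456 - 278*(-2))/(-1761) = (-3456 - 1*(-556))*(-1/1761) = (-3456 + 556)*(-1/1761) = -2900*(-1/1761) = 2900/1761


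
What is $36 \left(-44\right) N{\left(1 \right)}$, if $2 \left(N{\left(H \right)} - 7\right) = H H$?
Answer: $-11880$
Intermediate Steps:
$N{\left(H \right)} = 7 + \frac{H^{2}}{2}$ ($N{\left(H \right)} = 7 + \frac{H H}{2} = 7 + \frac{H^{2}}{2}$)
$36 \left(-44\right) N{\left(1 \right)} = 36 \left(-44\right) \left(7 + \frac{1^{2}}{2}\right) = - 1584 \left(7 + \frac{1}{2} \cdot 1\right) = - 1584 \left(7 + \frac{1}{2}\right) = \left(-1584\right) \frac{15}{2} = -11880$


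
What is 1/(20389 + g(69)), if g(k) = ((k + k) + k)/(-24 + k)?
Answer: 5/101968 ≈ 4.9035e-5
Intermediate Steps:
g(k) = 3*k/(-24 + k) (g(k) = (2*k + k)/(-24 + k) = (3*k)/(-24 + k) = 3*k/(-24 + k))
1/(20389 + g(69)) = 1/(20389 + 3*69/(-24 + 69)) = 1/(20389 + 3*69/45) = 1/(20389 + 3*69*(1/45)) = 1/(20389 + 23/5) = 1/(101968/5) = 5/101968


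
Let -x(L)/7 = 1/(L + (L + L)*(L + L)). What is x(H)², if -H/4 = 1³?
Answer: 49/3600 ≈ 0.013611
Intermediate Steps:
H = -4 (H = -4*1³ = -4*1 = -4)
x(L) = -7/(L + 4*L²) (x(L) = -7/(L + (L + L)*(L + L)) = -7/(L + (2*L)*(2*L)) = -7/(L + 4*L²))
x(H)² = (-7/(-4*(1 + 4*(-4))))² = (-7*(-¼)/(1 - 16))² = (-7*(-¼)/(-15))² = (-7*(-¼)*(-1/15))² = (-7/60)² = 49/3600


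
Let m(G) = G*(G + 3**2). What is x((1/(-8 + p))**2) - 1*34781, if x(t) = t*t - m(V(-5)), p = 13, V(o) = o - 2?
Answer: -21729374/625 ≈ -34767.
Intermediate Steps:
V(o) = -2 + o
m(G) = G*(9 + G) (m(G) = G*(G + 9) = G*(9 + G))
x(t) = 14 + t**2 (x(t) = t*t - (-2 - 5)*(9 + (-2 - 5)) = t**2 - (-7)*(9 - 7) = t**2 - (-7)*2 = t**2 - 1*(-14) = t**2 + 14 = 14 + t**2)
x((1/(-8 + p))**2) - 1*34781 = (14 + ((1/(-8 + 13))**2)**2) - 1*34781 = (14 + ((1/5)**2)**2) - 34781 = (14 + (1/25)**2) - 34781 = (14 + 1/625) - 34781 = 8751/625 - 34781 = -21729374/625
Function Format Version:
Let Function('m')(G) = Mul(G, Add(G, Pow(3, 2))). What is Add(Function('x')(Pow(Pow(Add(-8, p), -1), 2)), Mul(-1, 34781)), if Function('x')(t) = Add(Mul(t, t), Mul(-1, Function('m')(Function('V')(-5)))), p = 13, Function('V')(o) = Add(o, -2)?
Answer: Rational(-21729374, 625) ≈ -34767.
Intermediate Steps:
Function('V')(o) = Add(-2, o)
Function('m')(G) = Mul(G, Add(9, G)) (Function('m')(G) = Mul(G, Add(G, 9)) = Mul(G, Add(9, G)))
Function('x')(t) = Add(14, Pow(t, 2)) (Function('x')(t) = Add(Mul(t, t), Mul(-1, Mul(Add(-2, -5), Add(9, Add(-2, -5))))) = Add(Pow(t, 2), Mul(-1, Mul(-7, Add(9, -7)))) = Add(Pow(t, 2), Mul(-1, Mul(-7, 2))) = Add(Pow(t, 2), Mul(-1, -14)) = Add(Pow(t, 2), 14) = Add(14, Pow(t, 2)))
Add(Function('x')(Pow(Pow(Add(-8, p), -1), 2)), Mul(-1, 34781)) = Add(Add(14, Pow(Pow(Pow(Add(-8, 13), -1), 2), 2)), Mul(-1, 34781)) = Add(Add(14, Pow(Pow(Pow(5, -1), 2), 2)), -34781) = Add(Add(14, Pow(Pow(Rational(1, 5), 2), 2)), -34781) = Add(Add(14, Pow(Rational(1, 25), 2)), -34781) = Add(Add(14, Rational(1, 625)), -34781) = Add(Rational(8751, 625), -34781) = Rational(-21729374, 625)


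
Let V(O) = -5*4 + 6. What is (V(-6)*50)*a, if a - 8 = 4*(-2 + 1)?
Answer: -2800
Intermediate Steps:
V(O) = -14 (V(O) = -20 + 6 = -14)
a = 4 (a = 8 + 4*(-2 + 1) = 8 + 4*(-1) = 8 - 4 = 4)
(V(-6)*50)*a = -14*50*4 = -700*4 = -2800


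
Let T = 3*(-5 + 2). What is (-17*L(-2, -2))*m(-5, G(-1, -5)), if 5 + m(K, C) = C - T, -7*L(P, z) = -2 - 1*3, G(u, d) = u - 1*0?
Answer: -255/7 ≈ -36.429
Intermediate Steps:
T = -9 (T = 3*(-3) = -9)
G(u, d) = u (G(u, d) = u + 0 = u)
L(P, z) = 5/7 (L(P, z) = -(-2 - 1*3)/7 = -(-2 - 3)/7 = -⅐*(-5) = 5/7)
m(K, C) = 4 + C (m(K, C) = -5 + (C - 1*(-9)) = -5 + (C + 9) = -5 + (9 + C) = 4 + C)
(-17*L(-2, -2))*m(-5, G(-1, -5)) = (-17*5/7)*(4 - 1) = -85/7*3 = -255/7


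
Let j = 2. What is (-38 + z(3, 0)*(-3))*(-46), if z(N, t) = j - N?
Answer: 1610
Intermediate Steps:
z(N, t) = 2 - N
(-38 + z(3, 0)*(-3))*(-46) = (-38 + (2 - 1*3)*(-3))*(-46) = (-38 + (2 - 3)*(-3))*(-46) = (-38 - 1*(-3))*(-46) = (-38 + 3)*(-46) = -35*(-46) = 1610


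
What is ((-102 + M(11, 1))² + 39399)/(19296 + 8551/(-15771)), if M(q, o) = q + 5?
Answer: 147600789/60861733 ≈ 2.4252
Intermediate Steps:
M(q, o) = 5 + q
((-102 + M(11, 1))² + 39399)/(19296 + 8551/(-15771)) = ((-102 + (5 + 11))² + 39399)/(19296 + 8551/(-15771)) = ((-102 + 16)² + 39399)/(19296 + 8551*(-1/15771)) = ((-86)² + 39399)/(19296 - 8551/15771) = (7396 + 39399)/(304308665/15771) = 46795*(15771/304308665) = 147600789/60861733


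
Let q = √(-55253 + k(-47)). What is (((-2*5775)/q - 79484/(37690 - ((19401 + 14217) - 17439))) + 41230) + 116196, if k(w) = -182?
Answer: 3386311202/21511 + 2310*I*√55435/11087 ≈ 1.5742e+5 + 49.056*I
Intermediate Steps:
q = I*√55435 (q = √(-55253 - 182) = √(-55435) = I*√55435 ≈ 235.45*I)
(((-2*5775)/q - 79484/(37690 - ((19401 + 14217) - 17439))) + 41230) + 116196 = (((-2*5775)/((I*√55435)) - 79484/(37690 - ((19401 + 14217) - 17439))) + 41230) + 116196 = ((-(-2310)*I*√55435/11087 - 79484/(37690 - (33618 - 17439))) + 41230) + 116196 = ((2310*I*√55435/11087 - 79484/(37690 - 1*16179)) + 41230) + 116196 = ((2310*I*√55435/11087 - 79484/(37690 - 16179)) + 41230) + 116196 = ((2310*I*√55435/11087 - 79484/21511) + 41230) + 116196 = ((-79484/21511 + 2310*I*√55435/11087) + 41230) + 116196 = (886819046/21511 + 2310*I*√55435/11087) + 116196 = 3386311202/21511 + 2310*I*√55435/11087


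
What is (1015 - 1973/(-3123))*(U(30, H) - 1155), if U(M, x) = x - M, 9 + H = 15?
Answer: -415508158/347 ≈ -1.1974e+6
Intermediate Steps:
H = 6 (H = -9 + 15 = 6)
(1015 - 1973/(-3123))*(U(30, H) - 1155) = (1015 - 1973/(-3123))*((6 - 1*30) - 1155) = (1015 - 1973*(-1/3123))*((6 - 30) - 1155) = (1015 + 1973/3123)*(-24 - 1155) = (3171818/3123)*(-1179) = -415508158/347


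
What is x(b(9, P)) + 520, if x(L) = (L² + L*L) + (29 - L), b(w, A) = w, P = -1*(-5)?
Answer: 702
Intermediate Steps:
P = 5
x(L) = 29 - L + 2*L² (x(L) = (L² + L²) + (29 - L) = 2*L² + (29 - L) = 29 - L + 2*L²)
x(b(9, P)) + 520 = (29 - 1*9 + 2*9²) + 520 = (29 - 9 + 2*81) + 520 = (29 - 9 + 162) + 520 = 182 + 520 = 702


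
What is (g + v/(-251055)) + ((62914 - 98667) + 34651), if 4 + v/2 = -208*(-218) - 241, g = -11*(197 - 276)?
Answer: -6509557/27895 ≈ -233.36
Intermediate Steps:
g = 869 (g = -11*(-79) = 869)
v = 90198 (v = -8 + 2*(-208*(-218) - 241) = -8 + 2*(45344 - 241) = -8 + 2*45103 = -8 + 90206 = 90198)
(g + v/(-251055)) + ((62914 - 98667) + 34651) = (869 + 90198/(-251055)) + ((62914 - 98667) + 34651) = (869 + 90198*(-1/251055)) + (-35753 + 34651) = (869 - 10022/27895) - 1102 = 24230733/27895 - 1102 = -6509557/27895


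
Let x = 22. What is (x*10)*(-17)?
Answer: -3740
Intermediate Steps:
(x*10)*(-17) = (22*10)*(-17) = 220*(-17) = -3740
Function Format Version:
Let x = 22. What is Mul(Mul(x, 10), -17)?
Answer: -3740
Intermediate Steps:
Mul(Mul(x, 10), -17) = Mul(Mul(22, 10), -17) = Mul(220, -17) = -3740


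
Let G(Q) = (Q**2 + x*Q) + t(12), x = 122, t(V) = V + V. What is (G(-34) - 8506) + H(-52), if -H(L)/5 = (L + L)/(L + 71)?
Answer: -217486/19 ≈ -11447.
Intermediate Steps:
t(V) = 2*V
H(L) = -10*L/(71 + L) (H(L) = -5*(L + L)/(L + 71) = -5*2*L/(71 + L) = -10*L/(71 + L))
G(Q) = 24 + Q**2 + 122*Q (G(Q) = (Q**2 + 122*Q) + 2*12 = (Q**2 + 122*Q) + 24 = 24 + Q**2 + 122*Q)
(G(-34) - 8506) + H(-52) = ((24 + (-34)**2 + 122*(-34)) - 8506) - 10*(-52)/(71 - 52) = ((24 + 1156 - 4148) - 8506) - 10*(-52)/19 = (-2968 - 8506) - 10*(-52)*1/19 = -11474 + 520/19 = -217486/19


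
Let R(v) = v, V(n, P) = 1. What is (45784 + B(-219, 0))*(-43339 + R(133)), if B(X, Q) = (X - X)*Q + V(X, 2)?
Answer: -1978186710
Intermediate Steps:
B(X, Q) = 1 (B(X, Q) = (X - X)*Q + 1 = 0*Q + 1 = 0 + 1 = 1)
(45784 + B(-219, 0))*(-43339 + R(133)) = (45784 + 1)*(-43339 + 133) = 45785*(-43206) = -1978186710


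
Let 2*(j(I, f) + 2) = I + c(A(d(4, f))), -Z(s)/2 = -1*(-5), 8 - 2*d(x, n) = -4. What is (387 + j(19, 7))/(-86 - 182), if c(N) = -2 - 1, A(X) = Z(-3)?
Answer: -393/268 ≈ -1.4664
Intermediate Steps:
d(x, n) = 6 (d(x, n) = 4 - ½*(-4) = 4 + 2 = 6)
Z(s) = -10 (Z(s) = -(-2)*(-5) = -2*5 = -10)
A(X) = -10
c(N) = -3
j(I, f) = -7/2 + I/2 (j(I, f) = -2 + (I - 3)/2 = -2 + (-3 + I)/2 = -2 + (-3/2 + I/2) = -7/2 + I/2)
(387 + j(19, 7))/(-86 - 182) = (387 + (-7/2 + (½)*19))/(-86 - 182) = (387 + (-7/2 + 19/2))/(-268) = (387 + 6)*(-1/268) = 393*(-1/268) = -393/268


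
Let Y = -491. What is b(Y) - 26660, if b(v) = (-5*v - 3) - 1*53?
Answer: -24261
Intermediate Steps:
b(v) = -56 - 5*v (b(v) = (-3 - 5*v) - 53 = -56 - 5*v)
b(Y) - 26660 = (-56 - 5*(-491)) - 26660 = (-56 + 2455) - 26660 = 2399 - 26660 = -24261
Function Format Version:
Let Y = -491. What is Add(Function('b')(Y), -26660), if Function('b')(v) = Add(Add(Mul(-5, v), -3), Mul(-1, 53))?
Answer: -24261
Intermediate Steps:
Function('b')(v) = Add(-56, Mul(-5, v)) (Function('b')(v) = Add(Add(-3, Mul(-5, v)), -53) = Add(-56, Mul(-5, v)))
Add(Function('b')(Y), -26660) = Add(Add(-56, Mul(-5, -491)), -26660) = Add(Add(-56, 2455), -26660) = Add(2399, -26660) = -24261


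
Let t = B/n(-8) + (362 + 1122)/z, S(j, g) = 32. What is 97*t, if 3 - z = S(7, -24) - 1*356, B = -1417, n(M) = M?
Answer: 46097407/2616 ≈ 17621.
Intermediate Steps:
z = 327 (z = 3 - (32 - 1*356) = 3 - (32 - 356) = 3 - 1*(-324) = 3 + 324 = 327)
t = 475231/2616 (t = -1417/(-8) + (362 + 1122)/327 = -1417*(-⅛) + 1484*(1/327) = 1417/8 + 1484/327 = 475231/2616 ≈ 181.66)
97*t = 97*(475231/2616) = 46097407/2616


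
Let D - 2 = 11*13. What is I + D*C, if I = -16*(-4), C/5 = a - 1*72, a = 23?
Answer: -35461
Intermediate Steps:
C = -245 (C = 5*(23 - 1*72) = 5*(23 - 72) = 5*(-49) = -245)
I = 64
D = 145 (D = 2 + 11*13 = 2 + 143 = 145)
I + D*C = 64 + 145*(-245) = 64 - 35525 = -35461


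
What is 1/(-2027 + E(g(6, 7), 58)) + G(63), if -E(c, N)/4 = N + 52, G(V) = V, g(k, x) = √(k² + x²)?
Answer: 155420/2467 ≈ 63.000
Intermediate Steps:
E(c, N) = -208 - 4*N (E(c, N) = -4*(N + 52) = -4*(52 + N) = -208 - 4*N)
1/(-2027 + E(g(6, 7), 58)) + G(63) = 1/(-2027 + (-208 - 4*58)) + 63 = 1/(-2027 + (-208 - 232)) + 63 = 1/(-2027 - 440) + 63 = 1/(-2467) + 63 = -1/2467 + 63 = 155420/2467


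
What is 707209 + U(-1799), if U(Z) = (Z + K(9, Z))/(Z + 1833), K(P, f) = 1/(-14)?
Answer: 336606297/476 ≈ 7.0716e+5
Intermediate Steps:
K(P, f) = -1/14
U(Z) = (-1/14 + Z)/(1833 + Z) (U(Z) = (Z - 1/14)/(Z + 1833) = (-1/14 + Z)/(1833 + Z))
707209 + U(-1799) = 707209 + (-1/14 - 1799)/(1833 - 1799) = 707209 - 25187/14/34 = 707209 + (1/34)*(-25187/14) = 707209 - 25187/476 = 336606297/476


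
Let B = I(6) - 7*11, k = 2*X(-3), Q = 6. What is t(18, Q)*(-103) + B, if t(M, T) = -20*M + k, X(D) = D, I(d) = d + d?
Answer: 37633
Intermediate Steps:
I(d) = 2*d
k = -6 (k = 2*(-3) = -6)
t(M, T) = -6 - 20*M (t(M, T) = -20*M - 6 = -6 - 20*M)
B = -65 (B = 2*6 - 7*11 = 12 - 77 = -65)
t(18, Q)*(-103) + B = (-6 - 20*18)*(-103) - 65 = (-6 - 360)*(-103) - 65 = -366*(-103) - 65 = 37698 - 65 = 37633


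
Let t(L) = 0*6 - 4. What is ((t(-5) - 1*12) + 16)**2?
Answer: 0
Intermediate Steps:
t(L) = -4 (t(L) = 0 - 4 = -4)
((t(-5) - 1*12) + 16)**2 = ((-4 - 1*12) + 16)**2 = ((-4 - 12) + 16)**2 = (-16 + 16)**2 = 0**2 = 0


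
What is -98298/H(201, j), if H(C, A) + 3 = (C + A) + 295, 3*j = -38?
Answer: -294894/1441 ≈ -204.65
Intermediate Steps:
j = -38/3 (j = (⅓)*(-38) = -38/3 ≈ -12.667)
H(C, A) = 292 + A + C (H(C, A) = -3 + ((C + A) + 295) = -3 + ((A + C) + 295) = -3 + (295 + A + C) = 292 + A + C)
-98298/H(201, j) = -98298/(292 - 38/3 + 201) = -98298/1441/3 = -98298*3/1441 = -294894/1441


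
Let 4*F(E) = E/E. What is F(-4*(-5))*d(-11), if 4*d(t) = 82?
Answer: 41/8 ≈ 5.1250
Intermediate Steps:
d(t) = 41/2 (d(t) = (1/4)*82 = 41/2)
F(E) = 1/4 (F(E) = (E/E)/4 = (1/4)*1 = 1/4)
F(-4*(-5))*d(-11) = (1/4)*(41/2) = 41/8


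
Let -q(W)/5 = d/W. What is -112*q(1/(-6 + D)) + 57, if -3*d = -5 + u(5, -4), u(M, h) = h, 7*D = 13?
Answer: -6903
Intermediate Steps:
D = 13/7 (D = (⅐)*13 = 13/7 ≈ 1.8571)
d = 3 (d = -(-5 - 4)/3 = -⅓*(-9) = 3)
q(W) = -15/W
-112*q(1/(-6 + D)) + 57 = -(-1680)/(1/(-6 + 13/7)) + 57 = -(-1680)/(1/(-29/7)) + 57 = -(-1680)/(-7/29) + 57 = -(-1680)*(-29)/7 + 57 = -112*435/7 + 57 = -6960 + 57 = -6903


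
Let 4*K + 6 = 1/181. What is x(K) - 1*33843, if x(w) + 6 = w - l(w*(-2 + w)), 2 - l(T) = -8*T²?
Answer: -1170219272251977/34345059872 ≈ -34072.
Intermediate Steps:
K = -1085/724 (K = -3/2 + (¼)/181 = -3/2 + (¼)*(1/181) = -3/2 + 1/724 = -1085/724 ≈ -1.4986)
l(T) = 2 + 8*T² (l(T) = 2 - (-8)*T² = 2 + 8*T²)
x(w) = -8 + w - 8*w²*(-2 + w)² (x(w) = -6 + (w - (2 + 8*(w*(-2 + w))²)) = -6 + (w - (2 + 8*(w²*(-2 + w)²))) = -6 + (w - (2 + 8*w²*(-2 + w)²)) = -6 + (w + (-2 - 8*w²*(-2 + w)²)) = -6 + (-2 + w - 8*w²*(-2 + w)²) = -8 + w - 8*w²*(-2 + w)²)
x(K) - 1*33843 = (-8 - 1085/724 - 8*(-1085/724)²*(-2 - 1085/724)²) - 1*33843 = (-8 - 1085/724 - 8*1177225/524176*(-2533/724)²) - 33843 = (-8 - 1085/724 - 8*1177225/524176*6416089/524176) - 33843 = (-8 - 1085/724 - 7553180373025/34345059872) - 33843 = -7879411003881/34345059872 - 33843 = -1170219272251977/34345059872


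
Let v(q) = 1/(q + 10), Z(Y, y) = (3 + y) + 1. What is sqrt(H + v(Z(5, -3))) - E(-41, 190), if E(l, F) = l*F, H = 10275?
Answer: 7790 + sqrt(1243286)/11 ≈ 7891.4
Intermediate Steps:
E(l, F) = F*l
Z(Y, y) = 4 + y
v(q) = 1/(10 + q)
sqrt(H + v(Z(5, -3))) - E(-41, 190) = sqrt(10275 + 1/(10 + (4 - 3))) - 190*(-41) = sqrt(10275 + 1/(10 + 1)) - 1*(-7790) = sqrt(10275 + 1/11) + 7790 = sqrt(113026/11) + 7790 = sqrt(1243286)/11 + 7790 = 7790 + sqrt(1243286)/11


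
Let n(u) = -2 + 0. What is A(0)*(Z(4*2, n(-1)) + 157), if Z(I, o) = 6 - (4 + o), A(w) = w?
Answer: 0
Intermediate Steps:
n(u) = -2
Z(I, o) = 2 - o (Z(I, o) = 6 + (-4 - o) = 2 - o)
A(0)*(Z(4*2, n(-1)) + 157) = 0*((2 - 1*(-2)) + 157) = 0*((2 + 2) + 157) = 0*(4 + 157) = 0*161 = 0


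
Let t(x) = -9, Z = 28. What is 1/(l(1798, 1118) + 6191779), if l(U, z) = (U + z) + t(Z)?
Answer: 1/6194686 ≈ 1.6143e-7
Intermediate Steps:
l(U, z) = -9 + U + z (l(U, z) = (U + z) - 9 = -9 + U + z)
1/(l(1798, 1118) + 6191779) = 1/((-9 + 1798 + 1118) + 6191779) = 1/(2907 + 6191779) = 1/6194686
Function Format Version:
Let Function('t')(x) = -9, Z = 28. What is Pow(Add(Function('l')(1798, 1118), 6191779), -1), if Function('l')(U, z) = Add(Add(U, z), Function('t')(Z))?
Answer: Rational(1, 6194686) ≈ 1.6143e-7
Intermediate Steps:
Function('l')(U, z) = Add(-9, U, z) (Function('l')(U, z) = Add(Add(U, z), -9) = Add(-9, U, z))
Pow(Add(Function('l')(1798, 1118), 6191779), -1) = Pow(Add(Add(-9, 1798, 1118), 6191779), -1) = Pow(Add(2907, 6191779), -1) = Pow(6194686, -1) = Rational(1, 6194686)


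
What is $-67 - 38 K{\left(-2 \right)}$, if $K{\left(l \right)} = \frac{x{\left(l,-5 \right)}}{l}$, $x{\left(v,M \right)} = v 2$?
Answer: $-143$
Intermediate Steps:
$x{\left(v,M \right)} = 2 v$
$K{\left(l \right)} = 2$ ($K{\left(l \right)} = \frac{2 l}{l} = 2$)
$-67 - 38 K{\left(-2 \right)} = -67 - 76 = -143$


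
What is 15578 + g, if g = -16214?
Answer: -636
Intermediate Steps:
15578 + g = 15578 - 16214 = -636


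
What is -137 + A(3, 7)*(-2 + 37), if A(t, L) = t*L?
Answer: 598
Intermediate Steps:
A(t, L) = L*t
-137 + A(3, 7)*(-2 + 37) = -137 + (7*3)*(-2 + 37) = -137 + 21*35 = -137 + 735 = 598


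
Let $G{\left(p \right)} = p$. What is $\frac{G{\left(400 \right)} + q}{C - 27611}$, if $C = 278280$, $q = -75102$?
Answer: $- \frac{74702}{250669} \approx -0.29801$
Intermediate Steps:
$\frac{G{\left(400 \right)} + q}{C - 27611} = \frac{400 - 75102}{278280 - 27611} = - \frac{74702}{250669}$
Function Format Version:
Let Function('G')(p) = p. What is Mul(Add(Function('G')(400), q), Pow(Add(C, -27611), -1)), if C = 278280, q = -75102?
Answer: Rational(-74702, 250669) ≈ -0.29801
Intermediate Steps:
Mul(Add(Function('G')(400), q), Pow(Add(C, -27611), -1)) = Mul(Add(400, -75102), Pow(Add(278280, -27611), -1)) = Mul(-74702, Pow(250669, -1)) = Mul(-74702, Rational(1, 250669)) = Rational(-74702, 250669)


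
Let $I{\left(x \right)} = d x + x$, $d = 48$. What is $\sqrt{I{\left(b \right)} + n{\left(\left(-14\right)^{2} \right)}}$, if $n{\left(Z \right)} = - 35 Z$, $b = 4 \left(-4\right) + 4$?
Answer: $14 i \sqrt{38} \approx 86.302 i$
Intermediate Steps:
$b = -12$ ($b = -16 + 4 = -12$)
$I{\left(x \right)} = 49 x$ ($I{\left(x \right)} = 48 x + x = 49 x$)
$\sqrt{I{\left(b \right)} + n{\left(\left(-14\right)^{2} \right)}} = \sqrt{49 \left(-12\right) - 35 \left(-14\right)^{2}} = \sqrt{-588 - 6860} = \sqrt{-7448} = 14 i \sqrt{38}$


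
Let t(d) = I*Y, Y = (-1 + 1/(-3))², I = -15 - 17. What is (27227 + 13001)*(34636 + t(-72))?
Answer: 12519436336/9 ≈ 1.3910e+9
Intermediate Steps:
I = -32
Y = 16/9 (Y = (-1 - ⅓)² = (-4/3)² = 16/9 ≈ 1.7778)
t(d) = -512/9 (t(d) = -32*16/9 = -512/9)
(27227 + 13001)*(34636 + t(-72)) = (27227 + 13001)*(34636 - 512/9) = 40228*(311212/9) = 12519436336/9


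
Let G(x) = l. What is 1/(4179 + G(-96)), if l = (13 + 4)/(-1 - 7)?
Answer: 8/33415 ≈ 0.00023941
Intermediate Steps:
l = -17/8 (l = 17/(-8) = 17*(-1/8) = -17/8 ≈ -2.1250)
G(x) = -17/8
1/(4179 + G(-96)) = 1/(4179 - 17/8) = 1/(33415/8) = 8/33415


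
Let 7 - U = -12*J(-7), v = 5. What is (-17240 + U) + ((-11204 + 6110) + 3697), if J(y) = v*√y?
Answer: -18630 + 60*I*√7 ≈ -18630.0 + 158.75*I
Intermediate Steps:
J(y) = 5*√y
U = 7 + 60*I*√7 (U = 7 - (-12)*5*√(-7) = 7 - (-12)*5*(I*√7) = 7 - (-12)*5*I*√7 = 7 - (-60)*I*√7 = 7 + 60*I*√7 ≈ 7.0 + 158.75*I)
(-17240 + U) + ((-11204 + 6110) + 3697) = (-17240 + (7 + 60*I*√7)) + ((-11204 + 6110) + 3697) = (-17233 + 60*I*√7) + (-5094 + 3697) = (-17233 + 60*I*√7) - 1397 = -18630 + 60*I*√7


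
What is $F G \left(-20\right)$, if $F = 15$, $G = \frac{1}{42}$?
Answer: $- \frac{50}{7} \approx -7.1429$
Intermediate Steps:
$G = \frac{1}{42} \approx 0.02381$
$F G \left(-20\right) = 15 \cdot \frac{1}{42} \left(-20\right) = \frac{5}{14} \left(-20\right) = - \frac{50}{7}$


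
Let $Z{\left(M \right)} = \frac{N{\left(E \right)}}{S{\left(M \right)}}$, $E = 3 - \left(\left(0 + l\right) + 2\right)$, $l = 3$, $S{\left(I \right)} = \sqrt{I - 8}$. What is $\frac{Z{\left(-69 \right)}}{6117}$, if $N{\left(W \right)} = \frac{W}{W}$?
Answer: $- \frac{i \sqrt{77}}{471009} \approx - 1.863 \cdot 10^{-5} i$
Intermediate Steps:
$S{\left(I \right)} = \sqrt{-8 + I}$
$E = -2$ ($E = 3 - \left(\left(0 + 3\right) + 2\right) = 3 - \left(3 + 2\right) = 3 - 5 = -2$)
$N{\left(W \right)} = 1$
$Z{\left(M \right)} = \frac{1}{\sqrt{-8 + M}}$ ($Z{\left(M \right)} = 1 \frac{1}{\sqrt{-8 + M}} = \frac{1}{\sqrt{-8 + M}}$)
$\frac{Z{\left(-69 \right)}}{6117} = \frac{1}{\sqrt{-8 - 69} \cdot 6117} = \frac{1}{\sqrt{-77}} \cdot \frac{1}{6117} = - \frac{i \sqrt{77}}{77} \cdot \frac{1}{6117} = - \frac{i \sqrt{77}}{471009}$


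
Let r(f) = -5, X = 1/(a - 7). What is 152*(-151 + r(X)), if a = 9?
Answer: -23712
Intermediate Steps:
X = ½ (X = 1/(9 - 7) = 1/2 = ½ ≈ 0.50000)
152*(-151 + r(X)) = 152*(-151 - 5) = 152*(-156) = -23712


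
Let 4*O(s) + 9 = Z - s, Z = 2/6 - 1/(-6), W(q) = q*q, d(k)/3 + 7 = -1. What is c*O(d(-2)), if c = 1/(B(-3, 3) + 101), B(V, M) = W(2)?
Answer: 31/840 ≈ 0.036905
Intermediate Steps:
d(k) = -24 (d(k) = -21 + 3*(-1) = -21 - 3 = -24)
W(q) = q²
B(V, M) = 4 (B(V, M) = 2² = 4)
Z = ½ (Z = 2*(⅙) - 1*(-⅙) = ⅓ + ⅙ = ½ ≈ 0.50000)
O(s) = -17/8 - s/4 (O(s) = -9/4 + (½ - s)/4 = -9/4 + (⅛ - s/4) = -17/8 - s/4)
c = 1/105 (c = 1/(4 + 101) = 1/105 ≈ 0.0095238)
c*O(d(-2)) = (-17/8 - ¼*(-24))/105 = (-17/8 + 6)/105 = (1/105)*(31/8) = 31/840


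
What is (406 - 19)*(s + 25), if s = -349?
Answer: -125388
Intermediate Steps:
(406 - 19)*(s + 25) = (406 - 19)*(-349 + 25) = 387*(-324) = -125388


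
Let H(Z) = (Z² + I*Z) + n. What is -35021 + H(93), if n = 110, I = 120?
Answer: -15102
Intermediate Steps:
H(Z) = 110 + Z² + 120*Z (H(Z) = (Z² + 120*Z) + 110 = 110 + Z² + 120*Z)
-35021 + H(93) = -35021 + (110 + 93² + 120*93) = -35021 + (110 + 8649 + 11160) = -35021 + 19919 = -15102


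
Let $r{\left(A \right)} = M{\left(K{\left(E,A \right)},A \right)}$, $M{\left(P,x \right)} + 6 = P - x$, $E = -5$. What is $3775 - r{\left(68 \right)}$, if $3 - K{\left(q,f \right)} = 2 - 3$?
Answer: $3845$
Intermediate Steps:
$K{\left(q,f \right)} = 4$ ($K{\left(q,f \right)} = 3 - \left(2 - 3\right) = 3 - -1 = 3 + 1 = 4$)
$M{\left(P,x \right)} = -6 + P - x$ ($M{\left(P,x \right)} = -6 + \left(P - x\right) = -6 + P - x$)
$r{\left(A \right)} = -2 - A$ ($r{\left(A \right)} = -6 + 4 - A = -2 - A$)
$3775 - r{\left(68 \right)} = 3775 - \left(-2 - 68\right) = 3775 - -70 = 3775 + 70 = 3845$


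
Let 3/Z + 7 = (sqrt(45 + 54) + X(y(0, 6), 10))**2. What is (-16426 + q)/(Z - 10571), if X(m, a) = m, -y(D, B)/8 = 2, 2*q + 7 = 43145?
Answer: -119171106788/244944869401 - 164576*sqrt(11)/244944869401 ≈ -0.48652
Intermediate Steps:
q = 21569 (q = -7/2 + (1/2)*43145 = -7/2 + 43145/2 = 21569)
y(D, B) = -16 (y(D, B) = -8*2 = -16)
Z = 3/(-7 + (-16 + 3*sqrt(11))**2) (Z = 3/(-7 + (sqrt(45 + 54) - 16)**2) = 3/(-7 + (sqrt(99) - 16)**2) = 3/(-7 + (3*sqrt(11) - 16)**2) = 3/(-7 + (-16 + 3*sqrt(11))**2) ≈ 0.10134)
(-16426 + q)/(Z - 10571) = (-16426 + 21569)/((29/548 + 2*sqrt(11)/137) - 10571) = 5143/(-5792879/548 + 2*sqrt(11)/137)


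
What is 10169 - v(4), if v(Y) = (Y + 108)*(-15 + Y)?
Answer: 11401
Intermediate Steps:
v(Y) = (-15 + Y)*(108 + Y) (v(Y) = (108 + Y)*(-15 + Y) = (-15 + Y)*(108 + Y))
10169 - v(4) = 10169 - (-1620 + 4² + 93*4) = 10169 - (-1620 + 16 + 372) = 10169 - 1*(-1232) = 10169 + 1232 = 11401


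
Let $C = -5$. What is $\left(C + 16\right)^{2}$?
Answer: $121$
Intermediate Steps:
$\left(C + 16\right)^{2} = \left(-5 + 16\right)^{2} = 11^{2} = 121$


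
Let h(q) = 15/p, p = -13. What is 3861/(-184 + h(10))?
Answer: -50193/2407 ≈ -20.853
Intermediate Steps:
h(q) = -15/13 (h(q) = 15/(-13) = 15*(-1/13) = -15/13)
3861/(-184 + h(10)) = 3861/(-184 - 15/13) = 3861/(-2407/13) = 3861*(-13/2407) = -50193/2407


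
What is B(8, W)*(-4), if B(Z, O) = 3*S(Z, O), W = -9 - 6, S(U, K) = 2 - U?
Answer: 72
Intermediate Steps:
W = -15
B(Z, O) = 6 - 3*Z (B(Z, O) = 3*(2 - Z) = 6 - 3*Z)
B(8, W)*(-4) = (6 - 3*8)*(-4) = (6 - 24)*(-4) = -18*(-4) = 72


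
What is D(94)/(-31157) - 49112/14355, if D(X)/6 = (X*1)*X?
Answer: -2291227264/447258735 ≈ -5.1228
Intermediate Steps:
D(X) = 6*X² (D(X) = 6*((X*1)*X) = 6*(X*X) = 6*X²)
D(94)/(-31157) - 49112/14355 = (6*94²)/(-31157) - 49112/14355 = (6*8836)*(-1/31157) - 49112*1/14355 = 53016*(-1/31157) - 49112/14355 = -53016/31157 - 49112/14355 = -2291227264/447258735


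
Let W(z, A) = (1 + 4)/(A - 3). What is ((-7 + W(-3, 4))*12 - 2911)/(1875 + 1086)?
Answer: -2935/2961 ≈ -0.99122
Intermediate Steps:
W(z, A) = 5/(-3 + A)
((-7 + W(-3, 4))*12 - 2911)/(1875 + 1086) = ((-7 + 5/(-3 + 4))*12 - 2911)/(1875 + 1086) = ((-7 + 5/1)*12 - 2911)/2961 = ((-7 + 5*1)*12 - 2911)*(1/2961) = ((-7 + 5)*12 - 2911)*(1/2961) = (-2*12 - 2911)*(1/2961) = (-24 - 2911)*(1/2961) = -2935*1/2961 = -2935/2961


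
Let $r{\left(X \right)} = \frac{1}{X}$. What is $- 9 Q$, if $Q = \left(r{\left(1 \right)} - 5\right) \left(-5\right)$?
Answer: $-180$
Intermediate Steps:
$Q = 20$ ($Q = \left(1^{-1} - 5\right) \left(-5\right) = \left(1 - 5\right) \left(-5\right) = \left(-4\right) \left(-5\right) = 20$)
$- 9 Q = \left(-9\right) 20 = -180$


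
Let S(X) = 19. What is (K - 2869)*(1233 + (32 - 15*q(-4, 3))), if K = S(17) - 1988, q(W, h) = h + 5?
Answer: -5539510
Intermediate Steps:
q(W, h) = 5 + h
K = -1969 (K = 19 - 1988 = -1969)
(K - 2869)*(1233 + (32 - 15*q(-4, 3))) = (-1969 - 2869)*(1233 + (32 - 15*(5 + 3))) = -4838*(1233 + (32 - 15*8)) = -4838*(1233 + (32 - 120)) = -4838*(1233 - 88) = -4838*1145 = -5539510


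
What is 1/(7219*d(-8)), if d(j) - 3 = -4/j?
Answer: 2/50533 ≈ 3.9578e-5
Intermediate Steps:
d(j) = 3 - 4/j
1/(7219*d(-8)) = 1/(7219*(3 - 4/(-8))) = 1/(7219*(3 - 4*(-⅛))) = 1/(7219*(3 + ½)) = 1/(7219*(7/2)) = 1/(50533/2) = 2/50533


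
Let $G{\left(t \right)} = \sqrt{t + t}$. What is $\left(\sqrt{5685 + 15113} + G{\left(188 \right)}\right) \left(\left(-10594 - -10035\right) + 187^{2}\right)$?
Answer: $34410 \sqrt{20798} + 68820 \sqrt{94} \approx 5.6297 \cdot 10^{6}$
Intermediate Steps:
$G{\left(t \right)} = \sqrt{2} \sqrt{t}$ ($G{\left(t \right)} = \sqrt{2 t} = \sqrt{2} \sqrt{t}$)
$\left(\sqrt{5685 + 15113} + G{\left(188 \right)}\right) \left(\left(-10594 - -10035\right) + 187^{2}\right) = \left(\sqrt{5685 + 15113} + \sqrt{2} \sqrt{188}\right) \left(\left(-10594 - -10035\right) + 187^{2}\right) = \left(\sqrt{20798} + \sqrt{2} \cdot 2 \sqrt{47}\right) \left(\left(-10594 + 10035\right) + 34969\right) = \left(\sqrt{20798} + 2 \sqrt{94}\right) \left(-559 + 34969\right) = \left(\sqrt{20798} + 2 \sqrt{94}\right) 34410 = 34410 \sqrt{20798} + 68820 \sqrt{94}$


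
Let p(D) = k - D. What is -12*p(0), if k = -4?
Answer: 48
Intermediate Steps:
p(D) = -4 - D
-12*p(0) = -12*(-4 - 1*0) = -12*(-4 + 0) = -12*(-4) = 48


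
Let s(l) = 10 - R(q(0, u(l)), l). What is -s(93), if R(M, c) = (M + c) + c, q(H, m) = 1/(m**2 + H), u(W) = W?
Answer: 1522225/8649 ≈ 176.00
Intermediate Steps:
q(H, m) = 1/(H + m**2)
R(M, c) = M + 2*c
s(l) = 10 - 1/l**2 - 2*l (s(l) = 10 - (1/(0 + l**2) + 2*l) = 10 - (1/(l**2) + 2*l) = 10 - (l**(-2) + 2*l) = 10 + (-1/l**2 - 2*l) = 10 - 1/l**2 - 2*l)
-s(93) = -(10 - 1/93**2 - 2*93) = -(10 - 1*1/8649 - 186) = -(10 - 1/8649 - 186) = -1*(-1522225/8649) = 1522225/8649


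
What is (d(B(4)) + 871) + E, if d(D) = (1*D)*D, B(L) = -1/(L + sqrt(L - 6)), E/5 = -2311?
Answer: (-85472*sqrt(2) + 149575*I)/(2*(-7*I + 4*sqrt(2))) ≈ -10684.0 - 0.03492*I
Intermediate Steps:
E = -11555 (E = 5*(-2311) = -11555)
B(L) = -1/(L + sqrt(-6 + L))
d(D) = D**2 (d(D) = D*D = D**2)
(d(B(4)) + 871) + E = ((-1/(4 + sqrt(-6 + 4)))**2 + 871) - 11555 = ((-1/(4 + sqrt(-2)))**2 + 871) - 11555 = ((-1/(4 + I*sqrt(2)))**2 + 871) - 11555 = ((4 + I*sqrt(2))**(-2) + 871) - 11555 = (871 + (4 + I*sqrt(2))**(-2)) - 11555 = -10684 + (4 + I*sqrt(2))**(-2)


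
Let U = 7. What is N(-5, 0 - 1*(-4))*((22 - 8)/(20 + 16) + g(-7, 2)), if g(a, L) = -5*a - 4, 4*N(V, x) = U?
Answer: 3955/72 ≈ 54.931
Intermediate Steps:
N(V, x) = 7/4 (N(V, x) = (1/4)*7 = 7/4)
g(a, L) = -4 - 5*a
N(-5, 0 - 1*(-4))*((22 - 8)/(20 + 16) + g(-7, 2)) = 7*((22 - 8)/(20 + 16) + (-4 - 5*(-7)))/4 = 7*(14/36 + (-4 + 35))/4 = 7*(14*(1/36) + 31)/4 = 7*(7/18 + 31)/4 = (7/4)*(565/18) = 3955/72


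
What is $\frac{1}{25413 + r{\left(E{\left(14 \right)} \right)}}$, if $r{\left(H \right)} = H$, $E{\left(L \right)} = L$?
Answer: $\frac{1}{25427} \approx 3.9328 \cdot 10^{-5}$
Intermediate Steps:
$\frac{1}{25413 + r{\left(E{\left(14 \right)} \right)}} = \frac{1}{25413 + 14} = \frac{1}{25427}$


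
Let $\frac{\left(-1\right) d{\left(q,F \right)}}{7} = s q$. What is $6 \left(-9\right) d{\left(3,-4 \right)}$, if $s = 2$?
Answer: $2268$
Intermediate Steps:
$d{\left(q,F \right)} = - 14 q$ ($d{\left(q,F \right)} = - 7 \cdot 2 q = - 14 q$)
$6 \left(-9\right) d{\left(3,-4 \right)} = 6 \left(-9\right) \left(\left(-14\right) 3\right) = \left(-54\right) \left(-42\right) = 2268$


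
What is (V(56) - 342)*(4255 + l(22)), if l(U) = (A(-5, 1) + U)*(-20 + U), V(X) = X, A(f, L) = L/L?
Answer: -1230086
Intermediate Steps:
A(f, L) = 1
l(U) = (1 + U)*(-20 + U)
(V(56) - 342)*(4255 + l(22)) = (56 - 342)*(4255 + (-20 + 22² - 19*22)) = -286*(4255 + (-20 + 484 - 418)) = -286*(4255 + 46) = -286*4301 = -1230086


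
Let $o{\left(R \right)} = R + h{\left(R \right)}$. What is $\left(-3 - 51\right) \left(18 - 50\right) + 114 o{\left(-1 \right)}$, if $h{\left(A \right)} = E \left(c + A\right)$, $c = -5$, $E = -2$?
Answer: $2982$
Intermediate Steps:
$h{\left(A \right)} = 10 - 2 A$ ($h{\left(A \right)} = - 2 \left(-5 + A\right) = 10 - 2 A$)
$o{\left(R \right)} = 10 - R$ ($o{\left(R \right)} = R - \left(-10 + 2 R\right) = 10 - R$)
$\left(-3 - 51\right) \left(18 - 50\right) + 114 o{\left(-1 \right)} = \left(-3 - 51\right) \left(18 - 50\right) + 114 \left(10 - -1\right) = \left(-54\right) \left(-32\right) + 114 \left(10 + 1\right) = 1728 + 114 \cdot 11 = 1728 + 1254 = 2982$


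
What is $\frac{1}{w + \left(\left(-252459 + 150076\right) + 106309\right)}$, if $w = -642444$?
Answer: $- \frac{1}{638518} \approx -1.5661 \cdot 10^{-6}$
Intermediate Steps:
$\frac{1}{w + \left(\left(-252459 + 150076\right) + 106309\right)} = \frac{1}{-642444 + \left(\left(-252459 + 150076\right) + 106309\right)} = \frac{1}{-642444 + \left(-102383 + 106309\right)} = \frac{1}{-642444 + 3926} = \frac{1}{-638518} = - \frac{1}{638518}$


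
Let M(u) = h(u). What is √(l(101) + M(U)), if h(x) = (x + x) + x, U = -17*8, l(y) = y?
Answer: I*√307 ≈ 17.521*I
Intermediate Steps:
U = -136
h(x) = 3*x (h(x) = 2*x + x = 3*x)
M(u) = 3*u
√(l(101) + M(U)) = √(101 + 3*(-136)) = √(101 - 408) = √(-307) = I*√307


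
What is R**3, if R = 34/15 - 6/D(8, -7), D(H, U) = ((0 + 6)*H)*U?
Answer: 7066834559/592704000 ≈ 11.923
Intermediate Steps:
D(H, U) = 6*H*U (D(H, U) = (6*H)*U = 6*H*U)
R = 1919/840 (R = 34/15 - 6/(6*8*(-7)) = 34*(1/15) - 6/(-336) = 34/15 - 6*(-1/336) = 34/15 + 1/56 = 1919/840 ≈ 2.2845)
R**3 = (1919/840)**3 = 7066834559/592704000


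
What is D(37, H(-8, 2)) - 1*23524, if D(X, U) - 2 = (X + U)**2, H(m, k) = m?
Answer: -22681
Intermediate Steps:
D(X, U) = 2 + (U + X)**2 (D(X, U) = 2 + (X + U)**2 = 2 + (U + X)**2)
D(37, H(-8, 2)) - 1*23524 = (2 + (-8 + 37)**2) - 1*23524 = (2 + 29**2) - 23524 = (2 + 841) - 23524 = 843 - 23524 = -22681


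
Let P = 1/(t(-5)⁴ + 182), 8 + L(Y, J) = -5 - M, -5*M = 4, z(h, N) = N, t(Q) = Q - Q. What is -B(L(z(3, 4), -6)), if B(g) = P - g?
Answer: -11107/910 ≈ -12.205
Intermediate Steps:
t(Q) = 0
M = -⅘ (M = -⅕*4 = -⅘ ≈ -0.80000)
L(Y, J) = -61/5 (L(Y, J) = -8 + (-5 - 1*(-⅘)) = -8 + (-5 + ⅘) = -8 - 21/5 = -61/5)
P = 1/182 (P = 1/(0⁴ + 182) = 1/(0 + 182) = 1/182 ≈ 0.0054945)
B(g) = 1/182 - g
-B(L(z(3, 4), -6)) = -(1/182 - 1*(-61/5)) = -(1/182 + 61/5) = -1*11107/910 = -11107/910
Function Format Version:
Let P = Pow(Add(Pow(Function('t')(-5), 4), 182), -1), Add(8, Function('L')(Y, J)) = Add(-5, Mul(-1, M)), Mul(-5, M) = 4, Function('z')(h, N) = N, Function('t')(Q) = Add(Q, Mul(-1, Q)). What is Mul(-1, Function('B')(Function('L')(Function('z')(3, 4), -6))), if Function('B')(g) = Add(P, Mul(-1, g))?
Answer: Rational(-11107, 910) ≈ -12.205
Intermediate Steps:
Function('t')(Q) = 0
M = Rational(-4, 5) (M = Mul(Rational(-1, 5), 4) = Rational(-4, 5) ≈ -0.80000)
Function('L')(Y, J) = Rational(-61, 5) (Function('L')(Y, J) = Add(-8, Add(-5, Mul(-1, Rational(-4, 5)))) = Add(-8, Add(-5, Rational(4, 5))) = Add(-8, Rational(-21, 5)) = Rational(-61, 5))
P = Rational(1, 182) (P = Pow(Add(Pow(0, 4), 182), -1) = Pow(Add(0, 182), -1) = Pow(182, -1) = Rational(1, 182) ≈ 0.0054945)
Function('B')(g) = Add(Rational(1, 182), Mul(-1, g))
Mul(-1, Function('B')(Function('L')(Function('z')(3, 4), -6))) = Mul(-1, Add(Rational(1, 182), Mul(-1, Rational(-61, 5)))) = Mul(-1, Add(Rational(1, 182), Rational(61, 5))) = Mul(-1, Rational(11107, 910)) = Rational(-11107, 910)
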